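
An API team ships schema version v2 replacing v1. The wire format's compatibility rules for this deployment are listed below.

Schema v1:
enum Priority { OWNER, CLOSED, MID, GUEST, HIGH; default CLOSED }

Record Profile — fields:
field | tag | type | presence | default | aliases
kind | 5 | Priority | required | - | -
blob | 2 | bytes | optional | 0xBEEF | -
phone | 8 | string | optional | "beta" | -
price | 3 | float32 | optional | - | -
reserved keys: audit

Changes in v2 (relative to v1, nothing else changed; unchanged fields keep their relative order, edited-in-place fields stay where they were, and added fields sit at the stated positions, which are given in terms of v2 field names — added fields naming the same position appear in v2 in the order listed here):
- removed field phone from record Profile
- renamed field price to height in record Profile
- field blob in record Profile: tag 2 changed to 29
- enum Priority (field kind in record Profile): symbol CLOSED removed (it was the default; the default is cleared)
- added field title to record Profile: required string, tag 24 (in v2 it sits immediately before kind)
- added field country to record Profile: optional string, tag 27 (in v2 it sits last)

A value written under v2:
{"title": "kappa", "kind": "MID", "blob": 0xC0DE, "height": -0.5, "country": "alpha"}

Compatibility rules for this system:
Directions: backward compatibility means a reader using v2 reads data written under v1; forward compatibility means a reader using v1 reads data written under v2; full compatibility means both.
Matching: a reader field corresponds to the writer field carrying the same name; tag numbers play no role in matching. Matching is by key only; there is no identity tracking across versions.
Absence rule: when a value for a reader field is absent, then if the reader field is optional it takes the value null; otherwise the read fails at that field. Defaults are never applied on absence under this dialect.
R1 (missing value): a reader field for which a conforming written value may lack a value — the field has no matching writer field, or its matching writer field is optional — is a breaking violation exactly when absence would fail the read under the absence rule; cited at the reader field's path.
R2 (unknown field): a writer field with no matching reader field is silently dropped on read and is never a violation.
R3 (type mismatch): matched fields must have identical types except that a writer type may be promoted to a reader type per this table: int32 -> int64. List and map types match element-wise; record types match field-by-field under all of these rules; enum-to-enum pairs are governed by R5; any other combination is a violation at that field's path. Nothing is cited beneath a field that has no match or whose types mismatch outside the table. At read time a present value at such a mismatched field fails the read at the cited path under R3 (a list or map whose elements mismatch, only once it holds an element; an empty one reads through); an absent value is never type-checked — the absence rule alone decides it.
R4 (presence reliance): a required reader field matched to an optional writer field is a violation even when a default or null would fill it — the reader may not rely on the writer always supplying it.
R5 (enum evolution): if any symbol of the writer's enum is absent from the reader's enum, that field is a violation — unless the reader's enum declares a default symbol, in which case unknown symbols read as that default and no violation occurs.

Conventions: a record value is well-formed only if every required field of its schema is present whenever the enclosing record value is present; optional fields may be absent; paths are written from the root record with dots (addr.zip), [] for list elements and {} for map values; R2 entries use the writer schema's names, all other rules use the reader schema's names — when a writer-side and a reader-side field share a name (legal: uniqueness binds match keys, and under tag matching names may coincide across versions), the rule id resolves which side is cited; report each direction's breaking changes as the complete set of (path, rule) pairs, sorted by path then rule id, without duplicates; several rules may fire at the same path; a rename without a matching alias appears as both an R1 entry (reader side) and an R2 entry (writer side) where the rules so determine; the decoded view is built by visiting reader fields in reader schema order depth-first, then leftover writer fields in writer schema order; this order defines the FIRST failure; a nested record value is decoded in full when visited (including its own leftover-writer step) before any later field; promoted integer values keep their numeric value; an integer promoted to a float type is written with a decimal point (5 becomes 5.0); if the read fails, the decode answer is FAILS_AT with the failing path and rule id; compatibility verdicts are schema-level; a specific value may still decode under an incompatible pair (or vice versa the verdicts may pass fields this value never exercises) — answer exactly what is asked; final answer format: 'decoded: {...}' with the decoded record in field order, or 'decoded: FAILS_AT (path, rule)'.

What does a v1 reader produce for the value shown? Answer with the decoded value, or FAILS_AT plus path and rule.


decoded: {"kind": "MID", "blob": 0xC0DE, "phone": null, "price": null}

arrows below run writer -> reader for Profile
migrating the Profile value to v1:
  kind := "MID"
  blob := 0xC0DE
  phone := null (absent, optional -> null)
  price := null (absent, optional -> null)
  writer title: unknown -> dropped
  writer height: unknown -> dropped
  writer country: unknown -> dropped
  => decoded: {"kind": "MID", "blob": 0xC0DE, "phone": null, "price": null}
the other Profile changes do not affect what is asked:
  removed field phone from record Profile -> fires no rule on Profile under this dialect and leaves the result unchanged
  field blob in record Profile: tag 2 changed to 29 -> fires no rule on Profile under this dialect and leaves the result unchanged
  enum Priority (field kind in record Profile): symbol CLOSED removed (it was the default; the default is cleared) -> affects the rule determinations only; this particular Profile value decodes identically
  added field country to record Profile: optional string, tag 27 (in v2 it sits last) -> fires no rule on Profile under this dialect and leaves the result unchanged
  added field title to record Profile: required string, tag 24 (in v2 it sits immediately before kind) -> affects the rule determinations only; this particular Profile value decodes identically


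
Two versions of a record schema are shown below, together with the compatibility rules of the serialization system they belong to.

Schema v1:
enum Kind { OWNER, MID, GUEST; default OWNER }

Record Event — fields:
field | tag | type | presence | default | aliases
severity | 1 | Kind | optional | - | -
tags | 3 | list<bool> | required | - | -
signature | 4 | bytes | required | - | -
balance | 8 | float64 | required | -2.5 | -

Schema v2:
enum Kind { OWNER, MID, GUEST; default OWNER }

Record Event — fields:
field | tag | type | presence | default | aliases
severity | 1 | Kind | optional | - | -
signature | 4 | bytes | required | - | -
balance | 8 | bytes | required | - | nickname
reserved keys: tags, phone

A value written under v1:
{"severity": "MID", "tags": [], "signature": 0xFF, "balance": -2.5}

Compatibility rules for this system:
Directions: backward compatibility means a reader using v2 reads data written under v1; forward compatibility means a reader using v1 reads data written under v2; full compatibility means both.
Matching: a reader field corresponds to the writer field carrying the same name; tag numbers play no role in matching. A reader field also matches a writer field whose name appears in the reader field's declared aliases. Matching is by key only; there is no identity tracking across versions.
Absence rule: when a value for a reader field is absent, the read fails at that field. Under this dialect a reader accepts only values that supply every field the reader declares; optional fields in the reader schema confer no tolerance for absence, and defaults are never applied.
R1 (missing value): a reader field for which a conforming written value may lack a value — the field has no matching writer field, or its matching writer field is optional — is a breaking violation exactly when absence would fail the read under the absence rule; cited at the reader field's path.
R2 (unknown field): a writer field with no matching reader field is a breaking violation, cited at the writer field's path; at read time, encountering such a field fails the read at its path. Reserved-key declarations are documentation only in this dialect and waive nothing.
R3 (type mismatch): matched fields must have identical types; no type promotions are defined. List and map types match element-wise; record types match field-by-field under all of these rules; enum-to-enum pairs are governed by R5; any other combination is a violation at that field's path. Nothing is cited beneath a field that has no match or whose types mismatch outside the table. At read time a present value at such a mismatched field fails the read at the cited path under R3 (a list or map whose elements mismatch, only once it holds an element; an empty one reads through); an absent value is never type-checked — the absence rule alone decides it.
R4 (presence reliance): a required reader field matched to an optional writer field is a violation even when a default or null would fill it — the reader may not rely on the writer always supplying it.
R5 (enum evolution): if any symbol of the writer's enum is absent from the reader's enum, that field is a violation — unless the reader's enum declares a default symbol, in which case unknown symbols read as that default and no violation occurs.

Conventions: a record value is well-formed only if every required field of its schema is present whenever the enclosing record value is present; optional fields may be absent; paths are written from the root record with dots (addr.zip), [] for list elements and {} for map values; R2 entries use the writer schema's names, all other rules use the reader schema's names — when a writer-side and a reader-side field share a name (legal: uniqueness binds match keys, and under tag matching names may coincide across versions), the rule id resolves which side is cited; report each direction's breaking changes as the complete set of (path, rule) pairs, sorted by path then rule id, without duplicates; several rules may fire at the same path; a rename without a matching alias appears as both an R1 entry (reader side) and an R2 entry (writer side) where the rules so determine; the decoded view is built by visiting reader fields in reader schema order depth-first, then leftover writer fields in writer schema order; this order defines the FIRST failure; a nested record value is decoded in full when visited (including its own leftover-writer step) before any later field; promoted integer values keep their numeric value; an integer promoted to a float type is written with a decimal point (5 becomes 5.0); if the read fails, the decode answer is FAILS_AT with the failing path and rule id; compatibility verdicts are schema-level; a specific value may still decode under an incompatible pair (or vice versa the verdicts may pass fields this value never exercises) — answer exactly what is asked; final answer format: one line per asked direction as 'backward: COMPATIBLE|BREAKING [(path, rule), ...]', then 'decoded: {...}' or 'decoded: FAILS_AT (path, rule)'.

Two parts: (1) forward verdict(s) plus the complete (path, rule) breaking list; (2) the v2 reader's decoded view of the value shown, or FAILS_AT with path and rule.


forward: BREAKING [(balance, R3), (severity, R1), (tags, R1)]; decoded: FAILS_AT (balance, R3)

each type pair in Event: writer, then reader
forward on Event — v1 reading data written by v2:
  writer optional, Kind -> Kind: reader severity maps from writer severity
  no writer field matches reader tags
  writer required, bytes -> bytes: reader signature maps from writer signature
  writer required, bytes -> float64: reader balance maps from writer balance
  breaking: (balance, R3)
  breaking: (severity, R1)
  breaking: (tags, R1)
  => 3 violation(s): forward is BREAKING for Event
decoding the Event value with the v2 reader:
  severity := "MID"
  signature := 0xFF
  read fails at balance under R3
  => FAILS_AT (balance, R3)


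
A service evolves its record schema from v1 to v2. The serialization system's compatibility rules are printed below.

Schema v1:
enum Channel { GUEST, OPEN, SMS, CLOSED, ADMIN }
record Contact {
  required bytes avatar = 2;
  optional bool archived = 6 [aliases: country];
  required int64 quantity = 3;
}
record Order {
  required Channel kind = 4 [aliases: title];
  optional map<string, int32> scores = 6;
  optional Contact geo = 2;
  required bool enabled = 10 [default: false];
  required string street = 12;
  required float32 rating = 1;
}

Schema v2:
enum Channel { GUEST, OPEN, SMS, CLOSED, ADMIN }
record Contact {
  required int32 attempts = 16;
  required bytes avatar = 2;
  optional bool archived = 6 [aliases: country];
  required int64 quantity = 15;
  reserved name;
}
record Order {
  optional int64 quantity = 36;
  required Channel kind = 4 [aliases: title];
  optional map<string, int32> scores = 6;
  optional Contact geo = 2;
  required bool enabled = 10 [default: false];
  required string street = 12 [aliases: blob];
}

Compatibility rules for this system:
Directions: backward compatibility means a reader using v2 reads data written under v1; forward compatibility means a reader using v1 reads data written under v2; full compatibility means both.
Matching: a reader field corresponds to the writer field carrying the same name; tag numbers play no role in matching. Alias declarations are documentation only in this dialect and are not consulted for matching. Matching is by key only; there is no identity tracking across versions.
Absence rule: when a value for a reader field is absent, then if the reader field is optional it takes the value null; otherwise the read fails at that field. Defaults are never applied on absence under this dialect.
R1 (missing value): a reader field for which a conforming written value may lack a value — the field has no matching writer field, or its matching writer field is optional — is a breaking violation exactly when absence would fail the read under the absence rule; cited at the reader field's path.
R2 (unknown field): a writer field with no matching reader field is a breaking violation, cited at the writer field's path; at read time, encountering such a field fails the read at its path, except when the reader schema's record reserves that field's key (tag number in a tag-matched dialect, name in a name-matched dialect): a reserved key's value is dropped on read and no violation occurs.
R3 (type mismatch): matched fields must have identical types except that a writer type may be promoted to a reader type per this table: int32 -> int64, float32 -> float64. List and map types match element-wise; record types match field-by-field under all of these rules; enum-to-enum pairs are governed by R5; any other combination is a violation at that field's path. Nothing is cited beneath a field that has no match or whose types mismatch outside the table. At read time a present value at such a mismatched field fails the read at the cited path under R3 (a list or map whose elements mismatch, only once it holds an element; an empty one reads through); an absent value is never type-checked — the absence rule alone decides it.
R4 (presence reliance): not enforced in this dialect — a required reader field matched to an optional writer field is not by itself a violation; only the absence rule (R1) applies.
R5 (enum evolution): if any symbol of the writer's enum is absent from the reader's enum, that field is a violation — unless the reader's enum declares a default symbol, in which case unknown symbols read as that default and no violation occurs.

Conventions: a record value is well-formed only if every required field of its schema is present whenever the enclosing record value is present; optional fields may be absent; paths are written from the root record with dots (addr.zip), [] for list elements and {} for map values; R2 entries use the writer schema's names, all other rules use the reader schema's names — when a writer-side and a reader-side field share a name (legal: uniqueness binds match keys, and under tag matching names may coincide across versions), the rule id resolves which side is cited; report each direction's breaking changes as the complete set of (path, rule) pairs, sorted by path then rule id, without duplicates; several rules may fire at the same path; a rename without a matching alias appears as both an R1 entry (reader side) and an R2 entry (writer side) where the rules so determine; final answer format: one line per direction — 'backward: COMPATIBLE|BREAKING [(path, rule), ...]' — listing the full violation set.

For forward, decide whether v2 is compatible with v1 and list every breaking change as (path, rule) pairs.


each type pair in Order: writer, then reader
forward analysis of Order with v1 as reader and v2 as writer:
  writer required, Channel -> Channel: reader kind maps from writer kind
  writer optional, map<string, int32> -> map<string, int32>: reader scores maps from writer scores
  writer optional, Contact -> Contact: reader geo maps from writer geo
  writer required, bool -> bool: reader enabled maps from writer enabled
  writer required, string -> string: reader street maps from writer street
  rating has no writer counterpart
  writer quantity: unknown to reader
  writer required, bytes -> bytes: reader geo.avatar maps from writer geo.avatar
  writer optional, bool -> bool: reader geo.archived maps from writer geo.archived
  writer required, int64 -> int64: reader geo.quantity maps from writer geo.quantity
  writer geo.attempts: unknown to reader
  R2 fires at geo.attempts
  R2 fires at quantity
  R1 fires at rating
  => 3 violation(s): forward is BREAKING for Order
the other Order changes do not affect what is asked:
  field quantity in record Contact: tag 3 changed to 15 -> inert for the asked Order verdict: nothing fires

forward: BREAKING [(geo.attempts, R2), (quantity, R2), (rating, R1)]


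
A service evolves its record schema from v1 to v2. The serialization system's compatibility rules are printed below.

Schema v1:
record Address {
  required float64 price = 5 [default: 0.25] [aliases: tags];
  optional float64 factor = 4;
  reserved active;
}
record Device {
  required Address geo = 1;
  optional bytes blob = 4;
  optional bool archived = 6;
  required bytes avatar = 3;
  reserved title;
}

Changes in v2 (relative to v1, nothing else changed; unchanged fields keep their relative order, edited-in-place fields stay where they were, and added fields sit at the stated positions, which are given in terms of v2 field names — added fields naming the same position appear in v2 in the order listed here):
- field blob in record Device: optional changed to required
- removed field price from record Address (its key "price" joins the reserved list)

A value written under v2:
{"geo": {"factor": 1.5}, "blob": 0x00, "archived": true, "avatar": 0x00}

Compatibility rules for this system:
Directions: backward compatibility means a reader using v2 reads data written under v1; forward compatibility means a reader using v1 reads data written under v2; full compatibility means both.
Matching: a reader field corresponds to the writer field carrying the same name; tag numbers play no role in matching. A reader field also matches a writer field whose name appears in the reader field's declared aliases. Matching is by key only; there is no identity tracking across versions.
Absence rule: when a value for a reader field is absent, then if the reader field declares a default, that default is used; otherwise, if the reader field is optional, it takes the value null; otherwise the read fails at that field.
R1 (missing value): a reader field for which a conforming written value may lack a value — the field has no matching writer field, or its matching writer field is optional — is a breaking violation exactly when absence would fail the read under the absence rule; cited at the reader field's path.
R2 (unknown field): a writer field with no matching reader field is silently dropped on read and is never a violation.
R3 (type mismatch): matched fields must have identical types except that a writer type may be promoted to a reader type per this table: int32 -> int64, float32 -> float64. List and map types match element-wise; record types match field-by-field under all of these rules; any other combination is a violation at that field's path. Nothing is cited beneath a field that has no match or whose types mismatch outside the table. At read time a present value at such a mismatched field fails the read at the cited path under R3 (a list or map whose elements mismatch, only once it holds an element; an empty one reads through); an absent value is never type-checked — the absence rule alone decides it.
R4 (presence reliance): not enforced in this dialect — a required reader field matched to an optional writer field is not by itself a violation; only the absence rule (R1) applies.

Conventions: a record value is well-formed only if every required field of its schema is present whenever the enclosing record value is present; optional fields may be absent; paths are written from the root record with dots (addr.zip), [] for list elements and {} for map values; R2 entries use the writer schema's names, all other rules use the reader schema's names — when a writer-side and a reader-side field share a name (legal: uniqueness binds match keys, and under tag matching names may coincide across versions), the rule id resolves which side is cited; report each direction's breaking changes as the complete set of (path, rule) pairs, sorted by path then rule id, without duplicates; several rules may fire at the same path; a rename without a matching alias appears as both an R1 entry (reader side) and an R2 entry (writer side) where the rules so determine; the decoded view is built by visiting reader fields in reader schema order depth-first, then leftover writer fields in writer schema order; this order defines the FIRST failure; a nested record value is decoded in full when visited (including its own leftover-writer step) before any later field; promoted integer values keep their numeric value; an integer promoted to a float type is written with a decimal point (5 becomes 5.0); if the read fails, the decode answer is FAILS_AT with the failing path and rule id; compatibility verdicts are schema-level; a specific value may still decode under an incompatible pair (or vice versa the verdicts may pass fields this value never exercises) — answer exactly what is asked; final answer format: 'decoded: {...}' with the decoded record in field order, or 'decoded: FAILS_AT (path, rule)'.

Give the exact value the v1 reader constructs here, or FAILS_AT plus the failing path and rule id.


decoded: {"geo": {"price": 0.25, "factor": 1.5}, "blob": 0x00, "archived": true, "avatar": 0x00}

the writer's type comes first in each Device pair
migrating the Device value to v1:
  geo.price := 0.25 (no value, default fills)
  geo.factor := 1.5
  blob := 0x00
  archived := true
  avatar := 0x00
  => decoded: {"geo": {"price": 0.25, "factor": 1.5}, "blob": 0x00, "archived": true, "avatar": 0x00}
checking off the Device differences that do not matter here:
  field blob in record Device: optional changed to required -> shifts the Device verdicts, not this decode
  removed field price from record Address (its key "price" joins the reserved list) -> no rule fires on it and the decoded Device view is identical with or without it


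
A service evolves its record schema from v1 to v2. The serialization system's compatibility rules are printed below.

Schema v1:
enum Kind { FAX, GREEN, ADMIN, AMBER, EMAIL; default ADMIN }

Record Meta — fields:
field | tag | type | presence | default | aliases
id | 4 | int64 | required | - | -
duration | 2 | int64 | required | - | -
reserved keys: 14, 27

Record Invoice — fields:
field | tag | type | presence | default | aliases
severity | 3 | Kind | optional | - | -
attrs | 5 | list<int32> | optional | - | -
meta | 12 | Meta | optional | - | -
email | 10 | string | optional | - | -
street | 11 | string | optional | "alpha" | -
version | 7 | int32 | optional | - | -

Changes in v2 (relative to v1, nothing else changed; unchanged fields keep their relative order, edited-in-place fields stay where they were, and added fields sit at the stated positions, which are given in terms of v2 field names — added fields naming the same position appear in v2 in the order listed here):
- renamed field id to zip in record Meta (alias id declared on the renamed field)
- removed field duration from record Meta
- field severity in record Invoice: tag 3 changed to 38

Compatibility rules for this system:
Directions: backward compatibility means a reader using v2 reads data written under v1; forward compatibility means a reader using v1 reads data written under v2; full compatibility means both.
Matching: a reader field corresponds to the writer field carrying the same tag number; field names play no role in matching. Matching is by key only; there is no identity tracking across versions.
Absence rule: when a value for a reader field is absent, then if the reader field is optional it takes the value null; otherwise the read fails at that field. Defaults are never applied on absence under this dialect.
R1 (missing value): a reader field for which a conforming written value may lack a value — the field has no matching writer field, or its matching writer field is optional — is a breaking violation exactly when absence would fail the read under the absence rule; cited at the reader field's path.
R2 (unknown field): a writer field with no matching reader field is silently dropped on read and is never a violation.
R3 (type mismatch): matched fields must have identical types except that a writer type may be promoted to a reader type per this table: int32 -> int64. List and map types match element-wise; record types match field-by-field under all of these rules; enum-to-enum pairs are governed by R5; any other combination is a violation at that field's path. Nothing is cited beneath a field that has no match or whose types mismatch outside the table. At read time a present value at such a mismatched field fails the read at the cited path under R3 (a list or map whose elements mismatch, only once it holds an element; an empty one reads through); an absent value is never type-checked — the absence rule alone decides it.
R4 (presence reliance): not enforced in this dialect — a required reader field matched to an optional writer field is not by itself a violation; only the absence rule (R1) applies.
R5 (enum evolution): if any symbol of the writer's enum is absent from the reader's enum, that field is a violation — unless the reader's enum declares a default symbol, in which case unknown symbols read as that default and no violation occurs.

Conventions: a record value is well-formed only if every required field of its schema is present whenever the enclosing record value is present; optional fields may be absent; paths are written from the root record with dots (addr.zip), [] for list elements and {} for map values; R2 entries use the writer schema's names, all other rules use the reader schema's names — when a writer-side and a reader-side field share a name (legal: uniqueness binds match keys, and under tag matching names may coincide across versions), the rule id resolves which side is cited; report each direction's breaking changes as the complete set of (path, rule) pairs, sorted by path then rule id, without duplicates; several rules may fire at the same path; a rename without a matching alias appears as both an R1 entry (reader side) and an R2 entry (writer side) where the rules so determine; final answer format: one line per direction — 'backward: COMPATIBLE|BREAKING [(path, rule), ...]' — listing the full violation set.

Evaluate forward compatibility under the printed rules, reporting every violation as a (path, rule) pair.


forward: BREAKING [(meta.duration, R1)]

the writer's type comes first in each Invoice pair
forward for Invoice (reader v1, writer v2):
  severity: no writer match
  writer optional, list<int32> -> list<int32>: reader attrs maps from writer attrs
  writer optional, Meta -> Meta: reader meta maps from writer meta
  writer optional, string -> string: reader email maps from writer email
  writer optional, string -> string: reader street maps from writer street
  writer optional, int32 -> int32: reader version maps from writer version
  writer field severity has no reader counterpart
  writer required, int64 -> int64: reader meta.id maps from writer meta.zip
  meta.duration: no writer match
  rule R1 violated at meta.duration
  => forward verdict for Invoice: BREAKING, 1 violation(s)
checking off the Invoice differences that do not matter here:
  renamed field id to zip in record Meta (alias id declared on the renamed field) -> triggers nothing under Invoice's printed rules — same verdict
  field severity in record Invoice: tag 3 changed to 38 -> triggers nothing under Invoice's printed rules — same verdict


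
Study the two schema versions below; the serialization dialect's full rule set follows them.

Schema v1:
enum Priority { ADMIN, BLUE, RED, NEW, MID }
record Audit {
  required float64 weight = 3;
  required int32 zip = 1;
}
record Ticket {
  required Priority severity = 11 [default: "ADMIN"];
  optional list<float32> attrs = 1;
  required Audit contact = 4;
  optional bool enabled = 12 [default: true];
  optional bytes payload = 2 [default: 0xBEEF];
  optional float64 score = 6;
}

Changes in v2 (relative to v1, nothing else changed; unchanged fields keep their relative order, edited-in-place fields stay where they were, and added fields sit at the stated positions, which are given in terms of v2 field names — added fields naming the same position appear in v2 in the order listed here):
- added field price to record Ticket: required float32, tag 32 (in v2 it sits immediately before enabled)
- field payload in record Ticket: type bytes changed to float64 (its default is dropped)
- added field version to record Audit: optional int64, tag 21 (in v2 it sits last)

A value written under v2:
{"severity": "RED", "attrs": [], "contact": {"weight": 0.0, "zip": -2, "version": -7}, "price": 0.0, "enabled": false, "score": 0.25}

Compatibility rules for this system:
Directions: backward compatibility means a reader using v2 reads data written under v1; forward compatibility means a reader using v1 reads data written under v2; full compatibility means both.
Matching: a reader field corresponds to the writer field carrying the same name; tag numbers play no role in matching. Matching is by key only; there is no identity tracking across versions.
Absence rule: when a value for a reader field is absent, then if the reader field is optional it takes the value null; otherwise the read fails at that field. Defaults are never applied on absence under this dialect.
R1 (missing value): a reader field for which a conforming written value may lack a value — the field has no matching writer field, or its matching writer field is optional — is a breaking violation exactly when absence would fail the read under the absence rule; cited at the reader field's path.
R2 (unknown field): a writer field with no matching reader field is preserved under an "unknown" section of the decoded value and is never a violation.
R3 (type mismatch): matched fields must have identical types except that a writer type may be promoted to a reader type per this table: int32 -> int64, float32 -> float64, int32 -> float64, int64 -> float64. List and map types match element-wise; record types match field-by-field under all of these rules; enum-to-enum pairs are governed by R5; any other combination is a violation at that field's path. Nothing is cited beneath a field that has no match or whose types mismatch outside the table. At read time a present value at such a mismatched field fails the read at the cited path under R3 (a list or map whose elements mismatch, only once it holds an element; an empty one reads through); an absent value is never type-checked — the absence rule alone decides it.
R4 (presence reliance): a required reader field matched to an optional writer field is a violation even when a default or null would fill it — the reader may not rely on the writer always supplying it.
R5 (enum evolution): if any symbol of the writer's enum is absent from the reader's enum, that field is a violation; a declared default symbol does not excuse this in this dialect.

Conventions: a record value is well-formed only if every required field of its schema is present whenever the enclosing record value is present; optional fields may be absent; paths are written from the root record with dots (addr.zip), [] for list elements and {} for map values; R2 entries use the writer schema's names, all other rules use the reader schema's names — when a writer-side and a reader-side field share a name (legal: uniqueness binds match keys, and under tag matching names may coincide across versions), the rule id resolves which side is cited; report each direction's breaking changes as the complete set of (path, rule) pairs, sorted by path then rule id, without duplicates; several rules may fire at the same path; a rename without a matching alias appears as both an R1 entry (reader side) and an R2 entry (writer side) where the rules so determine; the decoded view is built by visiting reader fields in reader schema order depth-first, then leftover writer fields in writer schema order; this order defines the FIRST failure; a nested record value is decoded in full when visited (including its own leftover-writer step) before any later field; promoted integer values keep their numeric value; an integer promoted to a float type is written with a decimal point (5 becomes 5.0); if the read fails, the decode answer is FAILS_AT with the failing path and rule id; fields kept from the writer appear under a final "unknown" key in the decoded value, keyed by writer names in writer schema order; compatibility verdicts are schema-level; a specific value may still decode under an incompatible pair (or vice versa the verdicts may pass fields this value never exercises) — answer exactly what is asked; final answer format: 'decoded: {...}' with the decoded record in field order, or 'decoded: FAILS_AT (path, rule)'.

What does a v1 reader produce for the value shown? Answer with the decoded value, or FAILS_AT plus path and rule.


decoded: {"severity": "RED", "attrs": [], "contact": {"weight": 0.0, "zip": -2, "unknown": {"version": -7}}, "enabled": false, "payload": null, "score": 0.25, "unknown": {"price": 0.0}}

in Ticket below, arrows point writer -> reader
migrating the Ticket value to v1:
  severity := "RED"
  attrs := []
  contact.weight := 0.0
  contact.zip := -2
  writer contact.version: kept under "unknown"
  enabled := false
  payload := null (not supplied -> null)
  score := 0.25
  writer price: kept under "unknown"
  => decoded: {"severity": "RED", "attrs": [], "contact": {"weight": 0.0, "zip": -2, "unknown": {"version": -7}}, "enabled": false, "payload": null, "score": 0.25, "unknown": {"price": 0.0}}
diffs on Ticket not affecting the asked answer:
  field payload in record Ticket: type bytes changed to float64 (its default is dropped) -> schema-level compatibility only; this Ticket value's decode is unchanged


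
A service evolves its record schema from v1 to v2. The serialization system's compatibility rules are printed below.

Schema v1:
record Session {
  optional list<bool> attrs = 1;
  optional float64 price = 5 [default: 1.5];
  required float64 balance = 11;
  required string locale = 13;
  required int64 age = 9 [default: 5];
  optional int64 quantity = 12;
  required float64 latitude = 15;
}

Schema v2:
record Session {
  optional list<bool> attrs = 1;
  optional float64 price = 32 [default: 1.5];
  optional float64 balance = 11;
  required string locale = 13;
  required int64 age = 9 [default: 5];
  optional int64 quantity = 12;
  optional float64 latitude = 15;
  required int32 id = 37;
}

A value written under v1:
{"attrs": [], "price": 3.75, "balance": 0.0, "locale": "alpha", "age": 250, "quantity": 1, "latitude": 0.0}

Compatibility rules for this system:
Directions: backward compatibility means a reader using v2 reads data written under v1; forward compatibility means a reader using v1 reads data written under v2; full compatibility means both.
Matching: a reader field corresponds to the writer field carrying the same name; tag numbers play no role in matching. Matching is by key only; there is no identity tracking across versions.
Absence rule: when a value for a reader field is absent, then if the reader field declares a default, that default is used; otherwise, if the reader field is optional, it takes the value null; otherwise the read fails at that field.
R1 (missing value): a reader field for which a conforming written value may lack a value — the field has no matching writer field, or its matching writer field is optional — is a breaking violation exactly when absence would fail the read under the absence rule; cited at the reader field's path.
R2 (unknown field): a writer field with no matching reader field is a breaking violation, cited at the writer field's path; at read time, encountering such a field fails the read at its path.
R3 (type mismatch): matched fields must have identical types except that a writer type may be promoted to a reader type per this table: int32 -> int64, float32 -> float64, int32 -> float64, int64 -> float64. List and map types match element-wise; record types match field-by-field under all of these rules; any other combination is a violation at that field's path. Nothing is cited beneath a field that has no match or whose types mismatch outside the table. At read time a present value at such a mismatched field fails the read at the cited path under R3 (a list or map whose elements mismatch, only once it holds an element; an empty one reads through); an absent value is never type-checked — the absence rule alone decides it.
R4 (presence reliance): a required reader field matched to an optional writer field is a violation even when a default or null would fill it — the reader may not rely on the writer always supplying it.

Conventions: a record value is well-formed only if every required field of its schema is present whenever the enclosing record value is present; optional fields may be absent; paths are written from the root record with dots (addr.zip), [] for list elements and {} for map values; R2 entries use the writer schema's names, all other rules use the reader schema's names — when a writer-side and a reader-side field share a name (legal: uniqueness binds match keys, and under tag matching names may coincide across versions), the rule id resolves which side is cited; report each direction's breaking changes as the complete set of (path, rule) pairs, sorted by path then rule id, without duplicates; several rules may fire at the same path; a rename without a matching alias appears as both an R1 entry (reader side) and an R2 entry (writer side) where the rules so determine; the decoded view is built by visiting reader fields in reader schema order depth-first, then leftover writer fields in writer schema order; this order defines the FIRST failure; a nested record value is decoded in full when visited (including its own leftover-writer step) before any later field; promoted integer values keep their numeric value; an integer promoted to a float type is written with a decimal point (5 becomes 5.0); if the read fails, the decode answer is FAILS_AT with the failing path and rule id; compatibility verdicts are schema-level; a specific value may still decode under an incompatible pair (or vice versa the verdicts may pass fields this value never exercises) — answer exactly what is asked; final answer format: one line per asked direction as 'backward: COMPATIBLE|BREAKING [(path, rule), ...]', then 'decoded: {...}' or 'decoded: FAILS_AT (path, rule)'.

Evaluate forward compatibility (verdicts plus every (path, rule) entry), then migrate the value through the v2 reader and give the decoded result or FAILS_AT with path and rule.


forward: BREAKING [(balance, R1), (balance, R4), (id, R2), (latitude, R1), (latitude, R4)]; decoded: FAILS_AT (id, R1)

arrows below run writer -> reader for Session
forward for Session (reader v1, writer v2):
  attrs: list<bool> -> list<bool>, writer optional; from attrs
  price: float64 -> float64, writer optional; from price
  balance: float64 -> float64, writer optional; from balance
  locale: string -> string, writer required; from locale
  age: int64 -> int64, writer required; from age
  quantity: int64 -> int64, writer optional; from quantity
  latitude: float64 -> float64, writer optional; from latitude
  leftover writer field: id
  rule R1 violated at balance
  rule R4 violated at balance
  rule R2 violated at id
  rule R1 violated at latitude
  rule R4 violated at latitude
  => 5 violation(s): forward is BREAKING for Session
migrating the Session value to v2:
  attrs := []
  price := 3.75
  balance := 0.0
  locale := "alpha"
  age := 250
  quantity := 1
  latitude := 0.0
  read fails at id under R1 (no fill)
  => FAILS_AT (id, R1)
checking off the Session differences that do not matter here:
  field price in record Session: tag 5 changed to 32 -> fires no rule on Session, leaving the asked answer as it is
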